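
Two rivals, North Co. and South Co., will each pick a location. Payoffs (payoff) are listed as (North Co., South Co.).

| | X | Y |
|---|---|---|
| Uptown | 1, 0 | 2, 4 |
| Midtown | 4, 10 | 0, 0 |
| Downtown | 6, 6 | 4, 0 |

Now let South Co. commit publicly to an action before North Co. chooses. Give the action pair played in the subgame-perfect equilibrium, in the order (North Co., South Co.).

Backward induction with South Co. moving first.
- X: BR = Downtown, leader payoff 6.
- Y: BR = Downtown, leader payoff 0.
Maximizing over 6, 0, South Co. chooses X. Subgame-perfect outcome: (Downtown, X) with payoffs (6, 6).

(Downtown, X)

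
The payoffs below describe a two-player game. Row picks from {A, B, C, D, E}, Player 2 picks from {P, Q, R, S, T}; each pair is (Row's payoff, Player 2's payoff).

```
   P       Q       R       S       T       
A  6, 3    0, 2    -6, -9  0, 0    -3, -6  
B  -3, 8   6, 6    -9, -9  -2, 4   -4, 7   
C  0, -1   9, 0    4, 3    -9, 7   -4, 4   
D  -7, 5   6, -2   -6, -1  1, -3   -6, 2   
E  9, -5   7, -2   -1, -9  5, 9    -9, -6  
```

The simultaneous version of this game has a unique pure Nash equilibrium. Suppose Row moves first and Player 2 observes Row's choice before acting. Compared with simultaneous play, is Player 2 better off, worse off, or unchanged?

worse off

Backward induction with Row moving first.
- A: BR = P, leader payoff 6.
- B: BR = P, leader payoff -3.
- C: BR = S, leader payoff -9.
- D: BR = P, leader payoff -7.
- E: BR = S, leader payoff 5.
Maximizing over 6, -3, -9, -7, 5, Row chooses A. Subgame-perfect outcome: (A, P) with payoffs (6, 3).
Now find the simultaneous Nash equilibrium.
Row's best replies: P→E; Q→C; R→C; S→E; T→A.
Player 2's best replies: A→P; B→P; C→S; D→P; E→S.
The unique mutual best reply is (E, S), giving (5, 9).
Player 2 earns 3 sequentially versus 9 at the Nash outcome: worse off.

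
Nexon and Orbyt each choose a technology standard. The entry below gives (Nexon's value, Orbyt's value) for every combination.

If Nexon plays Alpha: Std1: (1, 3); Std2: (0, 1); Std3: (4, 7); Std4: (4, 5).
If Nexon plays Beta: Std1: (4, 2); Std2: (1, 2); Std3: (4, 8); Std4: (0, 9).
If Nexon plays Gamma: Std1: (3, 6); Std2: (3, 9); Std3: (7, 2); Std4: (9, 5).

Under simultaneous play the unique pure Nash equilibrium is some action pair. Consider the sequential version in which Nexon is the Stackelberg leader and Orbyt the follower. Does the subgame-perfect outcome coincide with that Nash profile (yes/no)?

no

Work backward from Orbyt's decision.
- Alpha: Orbyt compares 3, 1, 7, 5 and picks Std3; Nexon would get 4.
- Beta: Orbyt compares 2, 2, 8, 9 and picks Std4; Nexon would get 0.
- Gamma: Orbyt compares 6, 9, 2, 5 and picks Std2; Nexon would get 3.
Nexon's induced payoffs are 4, 0, 3, so Nexon commits to Alpha. Subgame-perfect outcome: (Alpha, Std3) with payoffs (4, 7).
For the simultaneous game, intersect best replies.
Nexon's best replies: Std1→Beta; Std2→Gamma; Std3→Gamma; Std4→Gamma.
Orbyt's best replies: Alpha→Std3; Beta→Std4; Gamma→Std2.
The unique mutual best reply is (Gamma, Std2), giving (3, 9).
Sequential outcome (Alpha, Std3) differs from the Nash profile (Gamma, Std2).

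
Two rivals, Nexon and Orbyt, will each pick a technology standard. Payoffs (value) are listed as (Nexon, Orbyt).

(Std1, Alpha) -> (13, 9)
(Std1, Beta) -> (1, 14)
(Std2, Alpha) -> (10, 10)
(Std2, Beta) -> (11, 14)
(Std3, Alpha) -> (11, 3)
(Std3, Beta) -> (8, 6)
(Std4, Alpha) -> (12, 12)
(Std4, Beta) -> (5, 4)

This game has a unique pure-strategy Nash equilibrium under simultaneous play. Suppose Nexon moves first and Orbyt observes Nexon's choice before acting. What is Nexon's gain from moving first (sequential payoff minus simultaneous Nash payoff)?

1

Solve by backward induction (Nexon leads).
- Std1: BR = Beta, leader payoff 1.
- Std2: BR = Beta, leader payoff 11.
- Std3: BR = Beta, leader payoff 8.
- Std4: BR = Alpha, leader payoff 12.
Among 1, 11, 8, 12, the best is 12 at Std4. Subgame-perfect outcome: (Std4, Alpha) with payoffs (12, 12).
Under simultaneous play:
Nexon's best replies: Alpha→Std1; Beta→Std2.
Orbyt's best replies: Std1→Beta; Std2→Beta; Std3→Beta; Std4→Alpha.
Only (Std2, Beta) has each player best-responding; Nash payoffs (11, 14).
Nexon's commitment gain: 12 − 11 = 1.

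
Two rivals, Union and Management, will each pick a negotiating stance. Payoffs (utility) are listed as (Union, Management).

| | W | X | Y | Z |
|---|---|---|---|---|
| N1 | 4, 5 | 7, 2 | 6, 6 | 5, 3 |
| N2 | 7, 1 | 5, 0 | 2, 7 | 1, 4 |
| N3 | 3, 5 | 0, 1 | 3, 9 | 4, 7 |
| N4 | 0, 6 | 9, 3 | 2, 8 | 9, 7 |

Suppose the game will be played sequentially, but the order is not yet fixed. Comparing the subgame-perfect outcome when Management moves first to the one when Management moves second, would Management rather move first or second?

If Union leads: Management's best replies are N1→Y, N2→Y, N3→Y, N4→Y; Union's induced payoffs 6, 2, 3, 2; outcome (N1, Y), payoffs (6, 6).
If Management leads: Union's best replies are W→N2, X→N4, Y→N1, Z→N4; Management's induced payoffs 1, 3, 6, 7; outcome (N4, Z), payoffs (9, 7).
Management gets 7 moving first and 6 moving second, so Management prefers to move first.

first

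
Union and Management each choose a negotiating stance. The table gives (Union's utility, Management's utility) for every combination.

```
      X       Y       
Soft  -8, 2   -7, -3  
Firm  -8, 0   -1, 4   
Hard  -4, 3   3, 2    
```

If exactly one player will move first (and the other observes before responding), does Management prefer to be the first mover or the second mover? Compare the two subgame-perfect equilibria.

If Union leads: Management's best replies are Soft→X, Firm→Y, Hard→X; Union's induced payoffs -8, -1, -4; outcome (Firm, Y), payoffs (-1, 4).
If Management leads: Union's best replies are X→Hard, Y→Hard; Management's induced payoffs 3, 2; outcome (Hard, X), payoffs (-4, 3).
Management gets 3 moving first and 4 moving second, so Management prefers to move second.

second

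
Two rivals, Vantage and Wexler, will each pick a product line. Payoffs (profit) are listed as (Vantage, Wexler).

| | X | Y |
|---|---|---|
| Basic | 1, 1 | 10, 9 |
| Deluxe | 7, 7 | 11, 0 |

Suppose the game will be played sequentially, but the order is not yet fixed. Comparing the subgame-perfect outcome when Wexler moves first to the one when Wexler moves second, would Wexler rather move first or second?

If Vantage leads: Wexler's best replies are Basic→Y, Deluxe→X; Vantage's induced payoffs 10, 7; outcome (Basic, Y), payoffs (10, 9).
If Wexler leads: Vantage's best replies are X→Deluxe, Y→Deluxe; Wexler's induced payoffs 7, 0; outcome (Deluxe, X), payoffs (7, 7).
Wexler gets 7 moving first and 9 moving second, so Wexler prefers to move second.

second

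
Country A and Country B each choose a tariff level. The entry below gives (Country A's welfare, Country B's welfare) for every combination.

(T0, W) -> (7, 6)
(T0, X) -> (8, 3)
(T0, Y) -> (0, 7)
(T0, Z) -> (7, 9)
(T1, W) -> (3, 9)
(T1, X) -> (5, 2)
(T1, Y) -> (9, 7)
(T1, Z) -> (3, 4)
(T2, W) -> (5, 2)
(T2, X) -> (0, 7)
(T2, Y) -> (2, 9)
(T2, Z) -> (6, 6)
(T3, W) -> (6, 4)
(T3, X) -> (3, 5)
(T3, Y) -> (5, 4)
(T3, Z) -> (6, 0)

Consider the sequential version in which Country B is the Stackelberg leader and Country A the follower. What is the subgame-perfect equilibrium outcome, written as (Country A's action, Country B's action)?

Work backward from Country A's decision.
- W: BR = T0, leader payoff 6.
- X: BR = T0, leader payoff 3.
- Y: BR = T1, leader payoff 7.
- Z: BR = T0, leader payoff 9.
Country B's induced payoffs are 6, 3, 7, 9, so Country B commits to Z. Subgame-perfect outcome: (T0, Z) with payoffs (7, 9).

(T0, Z)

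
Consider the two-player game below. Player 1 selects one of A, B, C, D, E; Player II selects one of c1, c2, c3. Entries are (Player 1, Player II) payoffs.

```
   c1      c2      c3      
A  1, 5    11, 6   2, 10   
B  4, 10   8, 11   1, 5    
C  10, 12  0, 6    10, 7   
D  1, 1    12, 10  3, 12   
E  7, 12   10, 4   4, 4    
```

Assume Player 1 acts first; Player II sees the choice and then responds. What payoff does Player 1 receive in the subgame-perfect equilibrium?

Solve by backward induction (Player 1 leads).
- A: Player II compares 5, 6, 10 and picks c3; Player 1 would get 2.
- B: Player II compares 10, 11, 5 and picks c2; Player 1 would get 8.
- C: Player II compares 12, 6, 7 and picks c1; Player 1 would get 10.
- D: Player II compares 1, 10, 12 and picks c3; Player 1 would get 3.
- E: Player II compares 12, 4, 4 and picks c1; Player 1 would get 7.
Maximizing over 2, 8, 10, 3, 7, Player 1 chooses C. Subgame-perfect outcome: (C, c1) with payoffs (10, 12).

10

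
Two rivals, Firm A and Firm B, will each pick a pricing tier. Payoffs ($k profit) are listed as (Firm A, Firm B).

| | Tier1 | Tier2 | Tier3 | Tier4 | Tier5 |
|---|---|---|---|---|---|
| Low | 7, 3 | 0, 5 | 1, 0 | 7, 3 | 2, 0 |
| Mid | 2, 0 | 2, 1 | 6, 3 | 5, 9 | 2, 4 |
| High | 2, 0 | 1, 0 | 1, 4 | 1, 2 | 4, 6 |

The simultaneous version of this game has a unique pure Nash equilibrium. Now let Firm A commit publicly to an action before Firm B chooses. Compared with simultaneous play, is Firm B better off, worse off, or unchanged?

Solve by backward induction (Firm A leads).
- Low: Firm B compares 3, 5, 0, 3, 0 and picks Tier2; Firm A would get 0.
- Mid: Firm B compares 0, 1, 3, 9, 4 and picks Tier4; Firm A would get 5.
- High: Firm B compares 0, 0, 4, 2, 6 and picks Tier5; Firm A would get 4.
Firm A's induced payoffs are 0, 5, 4, so Firm A commits to Mid. Subgame-perfect outcome: (Mid, Tier4) with payoffs (5, 9).
For the simultaneous game, intersect best replies.
Firm A's best replies: Tier1→Low; Tier2→Mid; Tier3→Mid; Tier4→Low; Tier5→High.
Firm B's best replies: Low→Tier2; Mid→Tier4; High→Tier5.
The unique mutual best reply is (High, Tier5), giving (4, 6).
Firm B earns 9 sequentially versus 6 at the Nash outcome: better off.

better off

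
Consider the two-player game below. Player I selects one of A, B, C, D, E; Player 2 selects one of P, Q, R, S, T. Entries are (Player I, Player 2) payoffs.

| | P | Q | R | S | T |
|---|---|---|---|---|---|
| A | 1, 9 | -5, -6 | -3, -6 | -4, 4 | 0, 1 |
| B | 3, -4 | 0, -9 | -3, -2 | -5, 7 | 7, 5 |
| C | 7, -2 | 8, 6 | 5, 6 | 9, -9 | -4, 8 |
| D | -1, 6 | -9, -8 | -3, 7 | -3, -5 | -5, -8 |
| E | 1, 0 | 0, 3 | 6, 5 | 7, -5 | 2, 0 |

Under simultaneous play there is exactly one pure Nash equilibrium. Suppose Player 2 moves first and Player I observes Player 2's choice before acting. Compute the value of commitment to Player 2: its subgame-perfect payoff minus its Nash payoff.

1

Player I best-responds to each possible Player 2 move:
- P: BR = C, leader payoff -2.
- Q: BR = C, leader payoff 6.
- R: BR = E, leader payoff 5.
- S: BR = C, leader payoff -9.
- T: BR = B, leader payoff 5.
Among -2, 6, 5, -9, 5, the best is 6 at Q. Subgame-perfect outcome: (C, Q) with payoffs (8, 6).
For the simultaneous game, intersect best replies.
Player I's best replies: P→C; Q→C; R→E; S→C; T→B.
Player 2's best replies: A→P; B→S; C→T; D→R; E→R.
Only (E, R) has each player best-responding; Nash payoffs (6, 5).
Player 2's commitment gain: 6 − 5 = 1.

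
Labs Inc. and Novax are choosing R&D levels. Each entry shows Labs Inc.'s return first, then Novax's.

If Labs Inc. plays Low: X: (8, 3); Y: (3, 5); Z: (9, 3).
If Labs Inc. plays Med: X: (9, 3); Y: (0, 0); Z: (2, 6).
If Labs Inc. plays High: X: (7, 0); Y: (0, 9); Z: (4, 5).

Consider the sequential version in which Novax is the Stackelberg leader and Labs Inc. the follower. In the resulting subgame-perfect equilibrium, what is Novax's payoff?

Backward induction with Novax moving first.
- X: BR = Med, leader payoff 3.
- Y: BR = Low, leader payoff 5.
- Z: BR = Low, leader payoff 3.
Novax's induced payoffs are 3, 5, 3, so Novax commits to Y. Subgame-perfect outcome: (Low, Y) with payoffs (3, 5).

5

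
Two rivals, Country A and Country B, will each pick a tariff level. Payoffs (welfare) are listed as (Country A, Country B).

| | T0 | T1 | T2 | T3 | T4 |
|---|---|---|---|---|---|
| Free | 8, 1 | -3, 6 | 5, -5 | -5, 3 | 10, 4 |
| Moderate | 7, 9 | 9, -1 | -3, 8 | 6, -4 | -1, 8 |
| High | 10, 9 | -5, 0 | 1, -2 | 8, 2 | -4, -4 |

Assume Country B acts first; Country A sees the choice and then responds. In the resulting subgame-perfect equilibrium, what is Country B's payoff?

9

Solve by backward induction (Country B leads).
- T0: BR = High, leader payoff 9.
- T1: BR = Moderate, leader payoff -1.
- T2: BR = Free, leader payoff -5.
- T3: BR = High, leader payoff 2.
- T4: BR = Free, leader payoff 4.
Maximizing over 9, -1, -5, 2, 4, Country B chooses T0. Subgame-perfect outcome: (High, T0) with payoffs (10, 9).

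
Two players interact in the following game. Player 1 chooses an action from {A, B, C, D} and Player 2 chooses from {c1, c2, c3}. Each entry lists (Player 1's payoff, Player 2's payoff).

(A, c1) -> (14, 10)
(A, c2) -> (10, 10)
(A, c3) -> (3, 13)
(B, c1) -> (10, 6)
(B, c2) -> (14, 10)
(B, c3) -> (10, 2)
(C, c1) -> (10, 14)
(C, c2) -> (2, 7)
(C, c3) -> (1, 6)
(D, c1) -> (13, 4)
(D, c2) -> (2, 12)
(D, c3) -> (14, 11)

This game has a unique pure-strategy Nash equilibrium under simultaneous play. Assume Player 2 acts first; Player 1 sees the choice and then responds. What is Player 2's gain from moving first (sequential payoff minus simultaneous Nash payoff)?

1

Solve by backward induction (Player 2 leads).
- c1 → Player 1 plays A (best of 14, 10, 10, 13); Player 2 gets 10.
- c2 → Player 1 plays B (best of 10, 14, 2, 2); Player 2 gets 10.
- c3 → Player 1 plays D (best of 3, 10, 1, 14); Player 2 gets 11.
Maximizing over 10, 10, 11, Player 2 chooses c3. Subgame-perfect outcome: (D, c3) with payoffs (14, 11).
For the simultaneous game, intersect best replies.
Player 1's best replies: c1→A; c2→B; c3→D.
Player 2's best replies: A→c3; B→c2; C→c1; D→c2.
Only (B, c2) has each player best-responding; Nash payoffs (14, 10).
Player 2's commitment gain: 11 − 10 = 1.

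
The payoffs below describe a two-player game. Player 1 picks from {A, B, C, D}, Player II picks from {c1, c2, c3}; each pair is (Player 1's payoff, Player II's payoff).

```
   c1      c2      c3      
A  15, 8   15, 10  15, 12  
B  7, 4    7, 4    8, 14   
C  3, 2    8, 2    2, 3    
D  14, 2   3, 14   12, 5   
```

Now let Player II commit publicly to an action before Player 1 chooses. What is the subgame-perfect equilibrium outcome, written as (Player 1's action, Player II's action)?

(A, c3)

Solve by backward induction (Player II leads).
- c1: Player 1 compares 15, 7, 3, 14 and picks A; Player II would get 8.
- c2: Player 1 compares 15, 7, 8, 3 and picks A; Player II would get 10.
- c3: Player 1 compares 15, 8, 2, 12 and picks A; Player II would get 12.
Maximizing over 8, 10, 12, Player II chooses c3. Subgame-perfect outcome: (A, c3) with payoffs (15, 12).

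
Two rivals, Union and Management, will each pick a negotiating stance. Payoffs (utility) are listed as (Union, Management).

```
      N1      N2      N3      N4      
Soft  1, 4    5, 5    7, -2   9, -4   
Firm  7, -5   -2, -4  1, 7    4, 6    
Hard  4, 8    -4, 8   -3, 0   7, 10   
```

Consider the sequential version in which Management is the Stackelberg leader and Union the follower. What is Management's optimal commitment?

Union best-responds to each possible Management move:
- N1: Union compares 1, 7, 4 and picks Firm; Management would get -5.
- N2: Union compares 5, -2, -4 and picks Soft; Management would get 5.
- N3: Union compares 7, 1, -3 and picks Soft; Management would get -2.
- N4: Union compares 9, 4, 7 and picks Soft; Management would get -4.
Management's induced payoffs are -5, 5, -2, -4, so Management commits to N2. Subgame-perfect outcome: (Soft, N2) with payoffs (5, 5).

N2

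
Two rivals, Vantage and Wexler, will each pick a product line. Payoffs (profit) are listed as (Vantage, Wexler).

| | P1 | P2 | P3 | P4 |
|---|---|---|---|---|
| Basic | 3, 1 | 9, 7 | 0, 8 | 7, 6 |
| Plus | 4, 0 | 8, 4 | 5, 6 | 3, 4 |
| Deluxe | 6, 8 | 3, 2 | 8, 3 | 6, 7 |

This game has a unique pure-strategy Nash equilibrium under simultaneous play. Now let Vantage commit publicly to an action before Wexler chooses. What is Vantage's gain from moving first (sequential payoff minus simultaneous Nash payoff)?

0

Work backward from Wexler's decision.
- Basic: Wexler compares 1, 7, 8, 6 and picks P3; Vantage would get 0.
- Plus: Wexler compares 0, 4, 6, 4 and picks P3; Vantage would get 5.
- Deluxe: Wexler compares 8, 2, 3, 7 and picks P1; Vantage would get 6.
Vantage's induced payoffs are 0, 5, 6, so Vantage commits to Deluxe. Subgame-perfect outcome: (Deluxe, P1) with payoffs (6, 8).
Now find the simultaneous Nash equilibrium.
Vantage's best replies: P1→Deluxe; P2→Basic; P3→Deluxe; P4→Basic.
Wexler's best replies: Basic→P3; Plus→P3; Deluxe→P1.
Only (Deluxe, P1) has each player best-responding; Nash payoffs (6, 8).
Vantage's commitment gain: 6 − 6 = 0.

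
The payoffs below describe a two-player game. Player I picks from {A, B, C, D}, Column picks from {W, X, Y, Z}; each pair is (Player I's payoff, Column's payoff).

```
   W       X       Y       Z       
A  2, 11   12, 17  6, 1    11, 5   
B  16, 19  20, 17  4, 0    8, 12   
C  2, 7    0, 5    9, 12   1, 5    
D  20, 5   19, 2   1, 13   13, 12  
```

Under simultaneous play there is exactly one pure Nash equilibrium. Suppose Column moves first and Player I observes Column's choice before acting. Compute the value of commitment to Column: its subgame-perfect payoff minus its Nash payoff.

5

Player I best-responds to each possible Column move:
- W: BR = D, leader payoff 5.
- X: BR = B, leader payoff 17.
- Y: BR = C, leader payoff 12.
- Z: BR = D, leader payoff 12.
Among 5, 17, 12, 12, the best is 17 at X. Subgame-perfect outcome: (B, X) with payoffs (20, 17).
Now find the simultaneous Nash equilibrium.
Player I's best replies: W→D; X→B; Y→C; Z→D.
Column's best replies: A→X; B→W; C→Y; D→Y.
The unique mutual best reply is (C, Y), giving (9, 12).
Column's commitment gain: 17 − 12 = 5.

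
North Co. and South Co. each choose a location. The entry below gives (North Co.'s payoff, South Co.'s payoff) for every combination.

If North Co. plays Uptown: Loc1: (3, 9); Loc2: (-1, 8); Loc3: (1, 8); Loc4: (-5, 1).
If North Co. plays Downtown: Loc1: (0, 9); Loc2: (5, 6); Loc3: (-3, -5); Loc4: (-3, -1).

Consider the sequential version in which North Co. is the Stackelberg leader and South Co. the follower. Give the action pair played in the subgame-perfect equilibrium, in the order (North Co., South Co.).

Work backward from South Co.'s decision.
- Uptown: BR = Loc1, leader payoff 3.
- Downtown: BR = Loc1, leader payoff 0.
North Co.'s induced payoffs are 3, 0, so North Co. commits to Uptown. Subgame-perfect outcome: (Uptown, Loc1) with payoffs (3, 9).

(Uptown, Loc1)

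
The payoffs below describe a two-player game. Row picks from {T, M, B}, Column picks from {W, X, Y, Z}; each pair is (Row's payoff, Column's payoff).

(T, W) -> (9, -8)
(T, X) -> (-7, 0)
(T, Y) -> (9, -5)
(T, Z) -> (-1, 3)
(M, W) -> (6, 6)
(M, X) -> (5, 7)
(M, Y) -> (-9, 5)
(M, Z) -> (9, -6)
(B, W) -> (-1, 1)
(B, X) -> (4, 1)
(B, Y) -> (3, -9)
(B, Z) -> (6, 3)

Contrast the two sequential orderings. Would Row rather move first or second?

first

If Row leads: Column's best replies are T→Z, M→X, B→Z; Row's induced payoffs -1, 5, 6; outcome (B, Z), payoffs (6, 3).
If Column leads: Row's best replies are W→T, X→M, Y→T, Z→M; Column's induced payoffs -8, 7, -5, -6; outcome (M, X), payoffs (5, 7).
Row gets 6 moving first and 5 moving second, so Row prefers to move first.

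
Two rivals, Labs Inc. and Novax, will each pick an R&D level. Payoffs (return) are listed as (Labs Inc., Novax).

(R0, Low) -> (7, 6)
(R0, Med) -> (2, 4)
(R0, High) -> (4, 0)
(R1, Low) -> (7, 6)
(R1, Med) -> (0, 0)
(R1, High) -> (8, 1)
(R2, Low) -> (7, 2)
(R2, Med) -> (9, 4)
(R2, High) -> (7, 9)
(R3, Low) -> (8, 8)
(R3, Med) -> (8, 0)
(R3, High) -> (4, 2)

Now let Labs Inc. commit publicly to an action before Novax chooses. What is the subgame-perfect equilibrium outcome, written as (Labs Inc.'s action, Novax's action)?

Backward induction with Labs Inc. moving first.
- R0: Novax compares 6, 4, 0 and picks Low; Labs Inc. would get 7.
- R1: Novax compares 6, 0, 1 and picks Low; Labs Inc. would get 7.
- R2: Novax compares 2, 4, 9 and picks High; Labs Inc. would get 7.
- R3: Novax compares 8, 0, 2 and picks Low; Labs Inc. would get 8.
Labs Inc.'s induced payoffs are 7, 7, 7, 8, so Labs Inc. commits to R3. Subgame-perfect outcome: (R3, Low) with payoffs (8, 8).

(R3, Low)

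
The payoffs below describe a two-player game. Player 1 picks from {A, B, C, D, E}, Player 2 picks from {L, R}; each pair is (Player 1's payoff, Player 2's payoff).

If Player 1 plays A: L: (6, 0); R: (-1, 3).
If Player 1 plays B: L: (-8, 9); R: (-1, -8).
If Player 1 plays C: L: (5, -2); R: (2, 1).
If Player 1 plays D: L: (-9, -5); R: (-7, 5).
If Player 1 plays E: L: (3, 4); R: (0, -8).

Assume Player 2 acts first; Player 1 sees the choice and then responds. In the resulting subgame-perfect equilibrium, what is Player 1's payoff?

Work backward from Player 1's decision.
- L → Player 1 plays A (best of 6, -8, 5, -9, 3); Player 2 gets 0.
- R → Player 1 plays C (best of -1, -1, 2, -7, 0); Player 2 gets 1.
Maximizing over 0, 1, Player 2 chooses R. Subgame-perfect outcome: (C, R) with payoffs (2, 1).

2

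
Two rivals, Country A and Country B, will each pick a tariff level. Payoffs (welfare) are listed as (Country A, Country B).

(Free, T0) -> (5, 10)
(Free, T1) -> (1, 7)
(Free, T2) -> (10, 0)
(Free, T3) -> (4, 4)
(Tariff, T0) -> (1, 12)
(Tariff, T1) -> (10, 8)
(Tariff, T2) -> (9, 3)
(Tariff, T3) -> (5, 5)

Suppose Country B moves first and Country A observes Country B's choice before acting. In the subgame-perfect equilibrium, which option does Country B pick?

Country A best-responds to each possible Country B move:
- T0 → Country A plays Free (best of 5, 1); Country B gets 10.
- T1 → Country A plays Tariff (best of 1, 10); Country B gets 8.
- T2 → Country A plays Free (best of 10, 9); Country B gets 0.
- T3 → Country A plays Tariff (best of 4, 5); Country B gets 5.
Maximizing over 10, 8, 0, 5, Country B chooses T0. Subgame-perfect outcome: (Free, T0) with payoffs (5, 10).

T0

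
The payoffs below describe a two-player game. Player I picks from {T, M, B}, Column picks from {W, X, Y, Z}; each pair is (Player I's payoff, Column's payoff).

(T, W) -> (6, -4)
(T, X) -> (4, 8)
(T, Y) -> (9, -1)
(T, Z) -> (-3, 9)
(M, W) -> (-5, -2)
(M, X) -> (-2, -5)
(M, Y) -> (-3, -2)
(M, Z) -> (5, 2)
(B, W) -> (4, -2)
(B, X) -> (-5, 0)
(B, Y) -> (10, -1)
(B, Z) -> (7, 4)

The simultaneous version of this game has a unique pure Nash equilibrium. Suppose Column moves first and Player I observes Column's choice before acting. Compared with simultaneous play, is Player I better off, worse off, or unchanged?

worse off

Player I best-responds to each possible Column move:
- W: BR = T, leader payoff -4.
- X: BR = T, leader payoff 8.
- Y: BR = B, leader payoff -1.
- Z: BR = B, leader payoff 4.
Maximizing over -4, 8, -1, 4, Column chooses X. Subgame-perfect outcome: (T, X) with payoffs (4, 8).
For the simultaneous game, intersect best replies.
Player I's best replies: W→T; X→T; Y→B; Z→B.
Column's best replies: T→Z; M→Z; B→Z.
The unique mutual best reply is (B, Z), giving (7, 4).
Player I earns 4 sequentially versus 7 at the Nash outcome: worse off.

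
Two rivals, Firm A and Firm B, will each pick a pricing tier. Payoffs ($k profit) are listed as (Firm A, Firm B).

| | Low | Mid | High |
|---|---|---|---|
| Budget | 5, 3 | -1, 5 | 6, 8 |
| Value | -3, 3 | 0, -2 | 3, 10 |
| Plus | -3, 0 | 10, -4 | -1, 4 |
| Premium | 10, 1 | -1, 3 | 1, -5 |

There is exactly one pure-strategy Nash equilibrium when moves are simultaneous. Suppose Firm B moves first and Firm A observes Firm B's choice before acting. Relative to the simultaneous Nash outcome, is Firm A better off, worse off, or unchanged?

Solve by backward induction (Firm B leads).
- Low → Firm A plays Premium (best of 5, -3, -3, 10); Firm B gets 1.
- Mid → Firm A plays Plus (best of -1, 0, 10, -1); Firm B gets -4.
- High → Firm A plays Budget (best of 6, 3, -1, 1); Firm B gets 8.
Among 1, -4, 8, the best is 8 at High. Subgame-perfect outcome: (Budget, High) with payoffs (6, 8).
For the simultaneous game, intersect best replies.
Firm A's best replies: Low→Premium; Mid→Plus; High→Budget.
Firm B's best replies: Budget→High; Value→High; Plus→High; Premium→Mid.
The unique mutual best reply is (Budget, High), giving (6, 8).
Firm A earns 6 sequentially versus 6 at the Nash outcome: unchanged.

unchanged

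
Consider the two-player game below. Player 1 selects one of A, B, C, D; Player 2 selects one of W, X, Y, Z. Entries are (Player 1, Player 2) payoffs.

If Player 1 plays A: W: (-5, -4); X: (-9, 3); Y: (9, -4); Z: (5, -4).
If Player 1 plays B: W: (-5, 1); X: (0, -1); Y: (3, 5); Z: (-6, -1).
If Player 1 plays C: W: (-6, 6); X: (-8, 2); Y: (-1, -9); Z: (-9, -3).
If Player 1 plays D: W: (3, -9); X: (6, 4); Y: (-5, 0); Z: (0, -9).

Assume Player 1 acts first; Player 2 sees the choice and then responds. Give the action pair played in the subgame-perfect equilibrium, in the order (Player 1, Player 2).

(D, X)

Solve by backward induction (Player 1 leads).
- A: BR = X, leader payoff -9.
- B: BR = Y, leader payoff 3.
- C: BR = W, leader payoff -6.
- D: BR = X, leader payoff 6.
Among -9, 3, -6, 6, the best is 6 at D. Subgame-perfect outcome: (D, X) with payoffs (6, 4).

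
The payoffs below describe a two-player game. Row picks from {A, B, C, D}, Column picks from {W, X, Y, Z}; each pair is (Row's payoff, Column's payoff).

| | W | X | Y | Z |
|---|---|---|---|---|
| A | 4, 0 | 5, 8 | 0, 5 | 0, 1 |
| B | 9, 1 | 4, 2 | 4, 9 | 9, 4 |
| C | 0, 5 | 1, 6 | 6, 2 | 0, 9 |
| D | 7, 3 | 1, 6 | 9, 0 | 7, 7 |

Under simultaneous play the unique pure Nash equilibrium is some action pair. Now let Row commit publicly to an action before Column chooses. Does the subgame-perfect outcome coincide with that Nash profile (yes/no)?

Work backward from Column's decision.
- A: Column compares 0, 8, 5, 1 and picks X; Row would get 5.
- B: Column compares 1, 2, 9, 4 and picks Y; Row would get 4.
- C: Column compares 5, 6, 2, 9 and picks Z; Row would get 0.
- D: Column compares 3, 6, 0, 7 and picks Z; Row would get 7.
Among 5, 4, 0, 7, the best is 7 at D. Subgame-perfect outcome: (D, Z) with payoffs (7, 7).
Now find the simultaneous Nash equilibrium.
Row's best replies: W→B; X→A; Y→D; Z→B.
Column's best replies: A→X; B→Y; C→Z; D→Z.
The unique mutual best reply is (A, X), giving (5, 8).
Sequential outcome (D, Z) differs from the Nash profile (A, X).

no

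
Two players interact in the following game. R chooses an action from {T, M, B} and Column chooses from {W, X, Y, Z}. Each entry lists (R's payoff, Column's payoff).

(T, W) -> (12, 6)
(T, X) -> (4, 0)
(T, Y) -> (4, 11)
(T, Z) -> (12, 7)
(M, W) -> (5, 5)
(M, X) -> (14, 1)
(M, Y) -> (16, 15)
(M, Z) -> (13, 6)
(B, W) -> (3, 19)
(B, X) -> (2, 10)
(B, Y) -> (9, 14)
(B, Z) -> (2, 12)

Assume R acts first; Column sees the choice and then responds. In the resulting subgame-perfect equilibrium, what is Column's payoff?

15

Backward induction with R moving first.
- T: Column compares 6, 0, 11, 7 and picks Y; R would get 4.
- M: Column compares 5, 1, 15, 6 and picks Y; R would get 16.
- B: Column compares 19, 10, 14, 12 and picks W; R would get 3.
Among 4, 16, 3, the best is 16 at M. Subgame-perfect outcome: (M, Y) with payoffs (16, 15).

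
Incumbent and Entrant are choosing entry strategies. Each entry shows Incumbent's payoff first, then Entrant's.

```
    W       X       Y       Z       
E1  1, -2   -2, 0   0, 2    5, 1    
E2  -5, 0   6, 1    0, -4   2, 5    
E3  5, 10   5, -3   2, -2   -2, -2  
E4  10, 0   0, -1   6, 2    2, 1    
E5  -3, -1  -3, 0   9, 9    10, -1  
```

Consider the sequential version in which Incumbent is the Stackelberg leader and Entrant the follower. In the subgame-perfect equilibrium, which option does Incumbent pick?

E5

Backward induction with Incumbent moving first.
- E1 → Entrant plays Y (best of -2, 0, 2, 1); Incumbent gets 0.
- E2 → Entrant plays Z (best of 0, 1, -4, 5); Incumbent gets 2.
- E3 → Entrant plays W (best of 10, -3, -2, -2); Incumbent gets 5.
- E4 → Entrant plays Y (best of 0, -1, 2, 1); Incumbent gets 6.
- E5 → Entrant plays Y (best of -1, 0, 9, -1); Incumbent gets 9.
Incumbent's induced payoffs are 0, 2, 5, 6, 9, so Incumbent commits to E5. Subgame-perfect outcome: (E5, Y) with payoffs (9, 9).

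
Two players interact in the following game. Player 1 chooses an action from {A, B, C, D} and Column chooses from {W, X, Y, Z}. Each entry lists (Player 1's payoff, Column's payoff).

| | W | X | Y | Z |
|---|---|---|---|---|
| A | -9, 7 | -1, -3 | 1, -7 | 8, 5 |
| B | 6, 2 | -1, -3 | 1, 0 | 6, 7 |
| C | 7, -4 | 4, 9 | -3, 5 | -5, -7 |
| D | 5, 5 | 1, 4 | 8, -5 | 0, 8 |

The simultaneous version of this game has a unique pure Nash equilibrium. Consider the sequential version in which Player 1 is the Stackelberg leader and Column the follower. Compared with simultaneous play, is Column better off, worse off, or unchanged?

worse off

Backward induction with Player 1 moving first.
- A: BR = W, leader payoff -9.
- B: BR = Z, leader payoff 6.
- C: BR = X, leader payoff 4.
- D: BR = Z, leader payoff 0.
Among -9, 6, 4, 0, the best is 6 at B. Subgame-perfect outcome: (B, Z) with payoffs (6, 7).
For the simultaneous game, intersect best replies.
Player 1's best replies: W→C; X→C; Y→D; Z→A.
Column's best replies: A→W; B→Z; C→X; D→Z.
The unique mutual best reply is (C, X), giving (4, 9).
Column earns 7 sequentially versus 9 at the Nash outcome: worse off.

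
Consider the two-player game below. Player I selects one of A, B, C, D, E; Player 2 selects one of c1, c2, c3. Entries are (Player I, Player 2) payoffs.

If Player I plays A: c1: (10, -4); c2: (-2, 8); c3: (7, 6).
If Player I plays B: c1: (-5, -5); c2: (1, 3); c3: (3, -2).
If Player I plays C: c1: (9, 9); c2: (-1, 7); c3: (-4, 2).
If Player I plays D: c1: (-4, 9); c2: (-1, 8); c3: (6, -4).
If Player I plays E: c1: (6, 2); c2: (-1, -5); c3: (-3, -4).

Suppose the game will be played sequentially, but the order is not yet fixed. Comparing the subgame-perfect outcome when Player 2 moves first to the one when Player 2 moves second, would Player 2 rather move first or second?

second

If Player I leads: Player 2's best replies are A→c2, B→c2, C→c1, D→c1, E→c1; Player I's induced payoffs -2, 1, 9, -4, 6; outcome (C, c1), payoffs (9, 9).
If Player 2 leads: Player I's best replies are c1→A, c2→B, c3→A; Player 2's induced payoffs -4, 3, 6; outcome (A, c3), payoffs (7, 6).
Player 2 gets 6 moving first and 9 moving second, so Player 2 prefers to move second.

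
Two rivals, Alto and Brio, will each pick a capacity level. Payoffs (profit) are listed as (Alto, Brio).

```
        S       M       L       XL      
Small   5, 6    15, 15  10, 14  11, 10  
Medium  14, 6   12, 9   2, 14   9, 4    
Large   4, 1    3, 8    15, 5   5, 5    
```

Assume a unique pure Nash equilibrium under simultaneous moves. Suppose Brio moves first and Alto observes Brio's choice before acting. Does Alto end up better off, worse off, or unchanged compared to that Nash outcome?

unchanged

Solve by backward induction (Brio leads).
- S: Alto compares 5, 14, 4 and picks Medium; Brio would get 6.
- M: Alto compares 15, 12, 3 and picks Small; Brio would get 15.
- L: Alto compares 10, 2, 15 and picks Large; Brio would get 5.
- XL: Alto compares 11, 9, 5 and picks Small; Brio would get 10.
Among 6, 15, 5, 10, the best is 15 at M. Subgame-perfect outcome: (Small, M) with payoffs (15, 15).
Now find the simultaneous Nash equilibrium.
Alto's best replies: S→Medium; M→Small; L→Large; XL→Small.
Brio's best replies: Small→M; Medium→L; Large→M.
Only (Small, M) has each player best-responding; Nash payoffs (15, 15).
Alto earns 15 sequentially versus 15 at the Nash outcome: unchanged.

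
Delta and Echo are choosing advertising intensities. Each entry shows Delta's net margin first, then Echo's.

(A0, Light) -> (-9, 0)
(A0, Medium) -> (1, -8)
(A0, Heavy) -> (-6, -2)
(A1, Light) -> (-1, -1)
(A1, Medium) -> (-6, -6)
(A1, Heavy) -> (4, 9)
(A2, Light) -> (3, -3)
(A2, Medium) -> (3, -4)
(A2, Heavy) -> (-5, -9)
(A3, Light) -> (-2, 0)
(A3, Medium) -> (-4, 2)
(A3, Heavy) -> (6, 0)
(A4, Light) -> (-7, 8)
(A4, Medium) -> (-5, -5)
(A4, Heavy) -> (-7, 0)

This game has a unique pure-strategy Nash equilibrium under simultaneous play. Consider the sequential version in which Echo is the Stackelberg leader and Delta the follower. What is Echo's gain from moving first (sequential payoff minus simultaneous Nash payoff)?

Delta best-responds to each possible Echo move:
- Light: Delta compares -9, -1, 3, -2, -7 and picks A2; Echo would get -3.
- Medium: Delta compares 1, -6, 3, -4, -5 and picks A2; Echo would get -4.
- Heavy: Delta compares -6, 4, -5, 6, -7 and picks A3; Echo would get 0.
Echo's induced payoffs are -3, -4, 0, so Echo commits to Heavy. Subgame-perfect outcome: (A3, Heavy) with payoffs (6, 0).
For the simultaneous game, intersect best replies.
Delta's best replies: Light→A2; Medium→A2; Heavy→A3.
Echo's best replies: A0→Light; A1→Heavy; A2→Light; A3→Medium; A4→Light.
Only (A2, Light) has each player best-responding; Nash payoffs (3, -3).
Echo's commitment gain: 0 − -3 = 3.

3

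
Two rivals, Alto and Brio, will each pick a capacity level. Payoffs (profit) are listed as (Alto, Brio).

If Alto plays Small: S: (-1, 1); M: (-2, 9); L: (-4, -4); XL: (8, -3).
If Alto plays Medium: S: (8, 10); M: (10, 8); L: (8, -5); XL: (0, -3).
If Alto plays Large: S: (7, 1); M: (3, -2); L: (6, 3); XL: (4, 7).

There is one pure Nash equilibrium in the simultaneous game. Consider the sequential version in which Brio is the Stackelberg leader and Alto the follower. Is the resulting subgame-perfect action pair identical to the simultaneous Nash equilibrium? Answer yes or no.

yes

Backward induction with Brio moving first.
- S → Alto plays Medium (best of -1, 8, 7); Brio gets 10.
- M → Alto plays Medium (best of -2, 10, 3); Brio gets 8.
- L → Alto plays Medium (best of -4, 8, 6); Brio gets -5.
- XL → Alto plays Small (best of 8, 0, 4); Brio gets -3.
Among 10, 8, -5, -3, the best is 10 at S. Subgame-perfect outcome: (Medium, S) with payoffs (8, 10).
Now find the simultaneous Nash equilibrium.
Alto's best replies: S→Medium; M→Medium; L→Medium; XL→Small.
Brio's best replies: Small→M; Medium→S; Large→XL.
The unique mutual best reply is (Medium, S), giving (8, 10).
Sequential outcome (Medium, S) coincides with the Nash profile (Medium, S).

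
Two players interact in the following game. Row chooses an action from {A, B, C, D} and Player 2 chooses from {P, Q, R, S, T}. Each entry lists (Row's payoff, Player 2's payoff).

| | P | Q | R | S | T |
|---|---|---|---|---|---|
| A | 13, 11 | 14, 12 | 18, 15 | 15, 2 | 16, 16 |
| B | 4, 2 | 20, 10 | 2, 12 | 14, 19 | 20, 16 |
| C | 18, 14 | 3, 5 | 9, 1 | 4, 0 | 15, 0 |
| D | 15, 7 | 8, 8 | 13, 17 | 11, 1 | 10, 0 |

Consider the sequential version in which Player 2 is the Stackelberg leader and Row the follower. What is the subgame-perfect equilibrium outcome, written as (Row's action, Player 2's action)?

(B, T)

Row best-responds to each possible Player 2 move:
- P: BR = C, leader payoff 14.
- Q: BR = B, leader payoff 10.
- R: BR = A, leader payoff 15.
- S: BR = A, leader payoff 2.
- T: BR = B, leader payoff 16.
Among 14, 10, 15, 2, 16, the best is 16 at T. Subgame-perfect outcome: (B, T) with payoffs (20, 16).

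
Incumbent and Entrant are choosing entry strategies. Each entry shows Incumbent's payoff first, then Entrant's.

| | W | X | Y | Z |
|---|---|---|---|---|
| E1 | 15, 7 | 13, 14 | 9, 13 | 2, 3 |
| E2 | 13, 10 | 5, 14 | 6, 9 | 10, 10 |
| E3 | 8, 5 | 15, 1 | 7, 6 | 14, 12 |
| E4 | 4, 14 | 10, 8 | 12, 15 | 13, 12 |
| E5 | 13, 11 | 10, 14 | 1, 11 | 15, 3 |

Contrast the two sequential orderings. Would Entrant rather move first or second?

If Incumbent leads: Entrant's best replies are E1→X, E2→X, E3→Z, E4→Y, E5→X; Incumbent's induced payoffs 13, 5, 14, 12, 10; outcome (E3, Z), payoffs (14, 12).
If Entrant leads: Incumbent's best replies are W→E1, X→E3, Y→E4, Z→E5; Entrant's induced payoffs 7, 1, 15, 3; outcome (E4, Y), payoffs (12, 15).
Entrant gets 15 moving first and 12 moving second, so Entrant prefers to move first.

first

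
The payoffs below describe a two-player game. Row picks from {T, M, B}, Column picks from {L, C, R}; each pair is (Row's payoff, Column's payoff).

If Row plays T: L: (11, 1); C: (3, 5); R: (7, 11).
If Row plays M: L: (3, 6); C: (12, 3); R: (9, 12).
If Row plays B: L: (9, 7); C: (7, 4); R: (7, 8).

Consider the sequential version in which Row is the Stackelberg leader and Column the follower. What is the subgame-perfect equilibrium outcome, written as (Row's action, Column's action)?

Solve by backward induction (Row leads).
- T: BR = R, leader payoff 7.
- M: BR = R, leader payoff 9.
- B: BR = R, leader payoff 7.
Among 7, 9, 7, the best is 9 at M. Subgame-perfect outcome: (M, R) with payoffs (9, 12).

(M, R)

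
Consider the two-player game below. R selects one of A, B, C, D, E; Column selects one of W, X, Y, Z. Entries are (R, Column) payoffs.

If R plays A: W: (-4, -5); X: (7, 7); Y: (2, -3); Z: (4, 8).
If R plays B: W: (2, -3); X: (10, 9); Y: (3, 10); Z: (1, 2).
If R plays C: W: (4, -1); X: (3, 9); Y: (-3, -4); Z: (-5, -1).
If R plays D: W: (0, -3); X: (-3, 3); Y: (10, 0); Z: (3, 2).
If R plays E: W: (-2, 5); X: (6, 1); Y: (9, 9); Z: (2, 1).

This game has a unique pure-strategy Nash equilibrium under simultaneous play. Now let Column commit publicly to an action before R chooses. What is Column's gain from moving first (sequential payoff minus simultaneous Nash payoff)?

1

R best-responds to each possible Column move:
- W: R compares -4, 2, 4, 0, -2 and picks C; Column would get -1.
- X: R compares 7, 10, 3, -3, 6 and picks B; Column would get 9.
- Y: R compares 2, 3, -3, 10, 9 and picks D; Column would get 0.
- Z: R compares 4, 1, -5, 3, 2 and picks A; Column would get 8.
Maximizing over -1, 9, 0, 8, Column chooses X. Subgame-perfect outcome: (B, X) with payoffs (10, 9).
Now find the simultaneous Nash equilibrium.
R's best replies: W→C; X→B; Y→D; Z→A.
Column's best replies: A→Z; B→Y; C→X; D→X; E→Y.
Only (A, Z) has each player best-responding; Nash payoffs (4, 8).
Column's commitment gain: 9 − 8 = 1.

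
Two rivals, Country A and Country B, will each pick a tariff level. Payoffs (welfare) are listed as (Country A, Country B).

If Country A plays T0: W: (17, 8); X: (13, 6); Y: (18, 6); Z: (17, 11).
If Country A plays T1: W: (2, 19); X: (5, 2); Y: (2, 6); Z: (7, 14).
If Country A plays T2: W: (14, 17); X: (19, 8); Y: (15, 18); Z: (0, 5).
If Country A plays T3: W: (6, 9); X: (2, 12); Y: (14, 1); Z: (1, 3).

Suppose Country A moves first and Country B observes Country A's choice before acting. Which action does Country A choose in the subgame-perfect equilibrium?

Country B best-responds to each possible Country A move:
- T0: BR = Z, leader payoff 17.
- T1: BR = W, leader payoff 2.
- T2: BR = Y, leader payoff 15.
- T3: BR = X, leader payoff 2.
Maximizing over 17, 2, 15, 2, Country A chooses T0. Subgame-perfect outcome: (T0, Z) with payoffs (17, 11).

T0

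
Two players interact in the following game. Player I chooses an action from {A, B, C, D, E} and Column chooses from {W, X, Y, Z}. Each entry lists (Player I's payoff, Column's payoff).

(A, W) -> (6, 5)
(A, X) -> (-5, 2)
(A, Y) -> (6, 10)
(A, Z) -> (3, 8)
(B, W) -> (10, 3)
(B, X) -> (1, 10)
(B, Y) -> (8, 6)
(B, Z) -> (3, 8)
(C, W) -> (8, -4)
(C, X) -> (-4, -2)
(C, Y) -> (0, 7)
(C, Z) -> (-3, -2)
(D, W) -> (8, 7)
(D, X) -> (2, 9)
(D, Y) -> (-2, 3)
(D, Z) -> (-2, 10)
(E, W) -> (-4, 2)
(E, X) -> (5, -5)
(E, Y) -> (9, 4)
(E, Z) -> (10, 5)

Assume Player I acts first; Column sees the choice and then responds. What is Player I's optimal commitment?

E

Work backward from Column's decision.
- A: BR = Y, leader payoff 6.
- B: BR = X, leader payoff 1.
- C: BR = Y, leader payoff 0.
- D: BR = Z, leader payoff -2.
- E: BR = Z, leader payoff 10.
Player I's induced payoffs are 6, 1, 0, -2, 10, so Player I commits to E. Subgame-perfect outcome: (E, Z) with payoffs (10, 5).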